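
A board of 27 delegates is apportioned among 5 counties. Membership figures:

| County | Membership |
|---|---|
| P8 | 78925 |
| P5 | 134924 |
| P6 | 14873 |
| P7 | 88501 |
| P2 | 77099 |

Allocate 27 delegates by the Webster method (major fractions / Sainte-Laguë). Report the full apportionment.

Standard divisor 394322/27 ≈ 14604.519; standard quotas: P8 5.404, P5 9.239, P6 1.018, P7 6.060, P2 5.279.
Rounding to the nearest integer gives 5, 9, 1, 6, 5 = 26 seats, so the divisor must be adjusted.
With modified divisor 14280: modified quotas P8 5.527, P5 9.448, P6 1.042, P7 6.198, P2 5.399.
Rounding to the nearest integer: P8 6, P5 9, P6 1, P7 6, P2 5 (total 27).

P8 6, P5 9, P6 1, P7 6, P2 5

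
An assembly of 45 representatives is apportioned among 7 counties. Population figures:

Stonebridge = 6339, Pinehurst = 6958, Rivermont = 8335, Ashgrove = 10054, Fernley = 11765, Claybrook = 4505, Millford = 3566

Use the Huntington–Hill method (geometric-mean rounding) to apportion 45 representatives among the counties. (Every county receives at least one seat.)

With divisor 1140: modified quotas Stonebridge 5.561, Pinehurst 6.104, Rivermont 7.311, Ashgrove 8.819, Fernley 10.320, Claybrook 3.952, Millford 3.128.
Geometric-mean thresholds: Stonebridge √(5·6)=5.477, Pinehurst √(6·7)=6.481, Rivermont √(7·8)=7.483, Ashgrove √(8·9)=8.485, Fernley √(10·11)=10.488, Claybrook √(3·4)=3.464, Millford √(3·4)=3.464.
Each quota rounded against its threshold gives Stonebridge 6, Pinehurst 6, Rivermont 7, Ashgrove 9, Fernley 10, Claybrook 4, Millford 3 (total 45).

Stonebridge: 6, Pinehurst: 6, Rivermont: 7, Ashgrove: 9, Fernley: 10, Claybrook: 4, Millford: 3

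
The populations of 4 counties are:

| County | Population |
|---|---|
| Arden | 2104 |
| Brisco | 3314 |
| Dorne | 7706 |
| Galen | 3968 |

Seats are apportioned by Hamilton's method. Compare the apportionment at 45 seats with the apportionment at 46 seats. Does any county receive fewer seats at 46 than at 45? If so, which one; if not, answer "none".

At 45 seats: Arden 6, Brisco 9, Dorne 20, Galen 10.
At 46 seats: Arden 5, Brisco 9, Dorne 21, Galen 11.
Arden drops from 6 to 5.

Arden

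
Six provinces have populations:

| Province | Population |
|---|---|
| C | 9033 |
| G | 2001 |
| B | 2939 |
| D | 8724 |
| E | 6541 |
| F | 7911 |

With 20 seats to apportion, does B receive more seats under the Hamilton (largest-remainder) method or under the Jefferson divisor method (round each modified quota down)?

Hamilton

Hamilton: C 5, G 1, B 2, D 5, E 3, F 4.
Jefferson: C 5, G 1, B 1, D 5, E 4, F 4.
B gets 2 under Hamilton and 1 under Jefferson.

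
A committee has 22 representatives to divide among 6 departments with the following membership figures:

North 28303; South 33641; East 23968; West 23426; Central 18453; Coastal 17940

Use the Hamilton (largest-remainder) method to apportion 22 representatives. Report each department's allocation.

Standard divisor: 145731 ÷ 22 ≈ 6624.136.
Standard quotas: North 4.2727, South 5.0785, East 3.6183, West 3.5365, Central 2.7857, Coastal 2.7083.
Lower quotas: North 4, South 5, East 3, West 3, Central 2, Coastal 2 (sum 19, leaving 3 seats).
Remainders in descending order: Central 0.7857, Coastal 0.7083, East 0.6183, West 0.5365, North 0.2727, South 0.0785.
Largest remainders: Central, Coastal, East receive the extra seats.

North 4; South 5; East 4; West 3; Central 3; Coastal 3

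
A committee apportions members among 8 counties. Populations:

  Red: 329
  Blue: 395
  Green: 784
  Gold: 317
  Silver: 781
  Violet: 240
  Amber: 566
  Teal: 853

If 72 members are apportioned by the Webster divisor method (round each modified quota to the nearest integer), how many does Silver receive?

13

Standard divisor 4265/72 ≈ 59.236; standard quotas: Red 5.554, Blue 6.668, Green 13.235, Gold 5.351, Silver 13.185, Violet 4.052, Amber 9.555, Teal 14.400.
Rounding to the nearest integer gives Red 6, Blue 7, Green 13, Gold 5, Silver 13, Violet 4, Amber 10, Teal 14 — total 72, matching the house size, so no adjustment is needed.
Silver receives 13.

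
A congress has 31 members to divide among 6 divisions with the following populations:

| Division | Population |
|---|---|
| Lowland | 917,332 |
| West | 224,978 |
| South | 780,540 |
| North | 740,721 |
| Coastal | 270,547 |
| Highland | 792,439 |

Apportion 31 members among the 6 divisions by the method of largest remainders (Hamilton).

Lowland 8, West 2, South 6, North 6, Coastal 2, Highland 7

Standard divisor: 3726557 ÷ 31 ≈ 120211.516.
Standard quotas: Lowland 7.6310, West 1.8715, South 6.4931, North 6.1618, Coastal 2.2506, Highland 6.5920.
Lower quotas: Lowland 7, West 1, South 6, North 6, Coastal 2, Highland 6 (sum 28, leaving 3 seats).
Remainders in descending order: West 0.8715, Lowland 0.6310, Highland 0.5920, South 0.4931, Coastal 0.2506, North 0.1618.
The surplus seats go to West, Lowland, Highland.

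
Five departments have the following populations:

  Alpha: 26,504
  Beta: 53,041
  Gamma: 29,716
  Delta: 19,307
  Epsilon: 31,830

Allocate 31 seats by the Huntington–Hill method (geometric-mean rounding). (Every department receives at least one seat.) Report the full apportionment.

Alpha: 5, Beta: 10, Gamma: 6, Delta: 4, Epsilon: 6

With divisor 5241: modified quotas Alpha 5.057, Beta 10.120, Gamma 5.670, Delta 3.684, Epsilon 6.073.
Geometric-mean thresholds: Alpha √(5·6)=5.477, Beta √(10·11)=10.488, Gamma √(5·6)=5.477, Delta √(3·4)=3.464, Epsilon √(6·7)=6.481.
Each quota rounded against its threshold gives Alpha 5, Beta 10, Gamma 6, Delta 4, Epsilon 6 (total 31).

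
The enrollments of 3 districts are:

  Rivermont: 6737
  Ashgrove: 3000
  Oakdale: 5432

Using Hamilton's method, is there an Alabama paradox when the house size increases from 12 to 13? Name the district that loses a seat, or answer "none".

At 12 seats: Rivermont 5, Ashgrove 3, Oakdale 4.
At 13 seats: Rivermont 6, Ashgrove 2, Oakdale 5.
Ashgrove drops from 3 to 2.

Ashgrove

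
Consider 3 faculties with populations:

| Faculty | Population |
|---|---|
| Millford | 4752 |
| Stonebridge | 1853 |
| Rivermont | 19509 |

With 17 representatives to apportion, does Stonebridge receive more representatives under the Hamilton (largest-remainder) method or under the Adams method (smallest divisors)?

Hamilton: Millford 3, Stonebridge 1, Rivermont 13.
Adams: Millford 3, Stonebridge 2, Rivermont 12.
Stonebridge gets 1 under Hamilton and 2 under Adams.

Adams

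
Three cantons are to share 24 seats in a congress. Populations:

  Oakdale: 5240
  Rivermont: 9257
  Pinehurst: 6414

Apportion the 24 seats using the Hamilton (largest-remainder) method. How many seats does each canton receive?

Oakdale=6, Rivermont=11, Pinehurst=7

Standard divisor: 20911 ÷ 24 ≈ 871.292.
Standard quotas: Oakdale 6.0141, Rivermont 10.6245, Pinehurst 7.3615.
Lower quotas: Oakdale 6, Rivermont 10, Pinehurst 7 (sum 23, leaving 1 seat).
Remainders in descending order: Rivermont 0.6245, Pinehurst 0.3615, Oakdale 0.0141.
Largest remainder: Rivermont receives the extra seat.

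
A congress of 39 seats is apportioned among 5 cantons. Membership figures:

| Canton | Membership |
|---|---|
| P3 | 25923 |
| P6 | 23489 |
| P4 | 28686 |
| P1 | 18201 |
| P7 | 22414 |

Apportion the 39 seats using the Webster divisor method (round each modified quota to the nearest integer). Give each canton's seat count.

P3 9, P6 8, P4 9, P1 6, P7 7

Standard divisor 118713/39 ≈ 3043.923; standard quotas: P3 8.516, P6 7.717, P4 9.424, P1 5.979, P7 7.364.
Rounding to the nearest integer gives P3 9, P6 8, P4 9, P1 6, P7 7 — total 39, matching the house size, so no adjustment is needed.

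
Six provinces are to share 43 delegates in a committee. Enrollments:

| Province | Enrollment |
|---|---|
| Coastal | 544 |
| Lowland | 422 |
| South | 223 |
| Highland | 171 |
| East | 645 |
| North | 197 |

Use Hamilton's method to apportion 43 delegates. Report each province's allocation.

Total 2202; standard divisor 2202/43 ≈ 51.209.
Standard quotas: Coastal 10.623, Lowland 8.241, South 4.355, Highland 3.339, East 12.595, North 3.847.
Lower quotas: Coastal 10, Lowland 8, South 4, Highland 3, East 12, North 3 (sum 40, leaving 3 seats).
Remainders in descending order: North 0.847, Coastal 0.623, East 0.595, South 0.355, Highland 0.339, Lowland 0.241.
Largest remainders: North, Coastal, East receive the extra seats.

Coastal 11; Lowland 8; South 4; Highland 3; East 13; North 4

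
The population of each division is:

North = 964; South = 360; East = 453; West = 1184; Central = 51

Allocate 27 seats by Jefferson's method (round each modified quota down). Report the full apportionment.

Standard divisor 3012/27 ≈ 111.556; standard quotas: North 8.641, South 3.227, East 4.061, West 10.614, Central 0.457.
Rounding down gives 8, 3, 4, 10, 0 = 25 seats, so the divisor must be adjusted.
With modified divisor 100: modified quotas North 9.640, South 3.600, East 4.530, West 11.840, Central 0.510.
Rounding down: North 9, South 3, East 4, West 11, Central 0 (total 27).

North 9, South 3, East 4, West 11, Central 0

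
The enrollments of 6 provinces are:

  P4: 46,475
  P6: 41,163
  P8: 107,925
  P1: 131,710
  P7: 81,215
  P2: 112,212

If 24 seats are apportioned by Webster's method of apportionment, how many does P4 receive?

2

Standard divisor 520700/24 ≈ 21695.833; standard quotas: P4 2.142, P6 1.897, P8 4.974, P1 6.071, P7 3.743, P2 5.172.
Rounding to the nearest integer gives P4 2, P6 2, P8 5, P1 6, P7 4, P2 5 — total 24, matching the house size, so no adjustment is needed.
P4 receives 2.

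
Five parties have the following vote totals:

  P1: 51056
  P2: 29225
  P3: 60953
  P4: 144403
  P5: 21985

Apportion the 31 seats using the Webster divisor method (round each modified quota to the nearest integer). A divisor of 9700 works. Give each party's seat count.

With modified divisor 9700: modified quotas P1 5.264, P2 3.013, P3 6.284, P4 14.887, P5 2.266.
Rounding to the nearest integer: P1 5, P2 3, P3 6, P4 15, P5 2 (total 31).

P1 5, P2 3, P3 6, P4 15, P5 2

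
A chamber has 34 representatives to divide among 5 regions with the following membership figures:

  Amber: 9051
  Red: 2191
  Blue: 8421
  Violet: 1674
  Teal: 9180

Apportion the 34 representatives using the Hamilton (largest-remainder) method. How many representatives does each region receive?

The standard divisor is 30517/34 ≈ 897.559.
Standard quotas: Amber 10.0840, Red 2.4411, Blue 9.3821, Violet 1.8651, Teal 10.2277.
Lower quotas: Amber 10, Red 2, Blue 9, Violet 1, Teal 10 (sum 32, leaving 2 seats).
Remainders in descending order: Violet 0.8651, Red 0.4411, Blue 0.3821, Teal 0.2277, Amber 0.0840.
The surplus seats go to Violet, Red.

Amber=10, Red=3, Blue=9, Violet=2, Teal=10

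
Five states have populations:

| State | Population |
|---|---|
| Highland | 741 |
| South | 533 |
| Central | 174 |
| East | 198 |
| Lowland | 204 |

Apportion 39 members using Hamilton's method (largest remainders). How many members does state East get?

Standard divisor: 1850 ÷ 39 ≈ 47.436.
Standard quotas: Highland 15.621, South 11.236, Central 3.668, East 4.174, Lowland 4.301.
Lower quotas: Highland 15, South 11, Central 3, East 4, Lowland 4 (sum 37, leaving 2 seats).
Remainders in descending order: Central 0.668, Highland 0.621, Lowland 0.301, South 0.236, East 0.174.
Largest remainders: Central, Highland receive the extra seats.
East receives 4.

4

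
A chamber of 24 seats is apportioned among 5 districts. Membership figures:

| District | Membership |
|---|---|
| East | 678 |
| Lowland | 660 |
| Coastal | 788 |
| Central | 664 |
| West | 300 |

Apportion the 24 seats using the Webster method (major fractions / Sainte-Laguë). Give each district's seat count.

East 6, Lowland 5, Coastal 6, Central 5, West 2

Standard divisor 3090/24 ≈ 128.75; standard quotas: East 5.266, Lowland 5.126, Coastal 6.120, Central 5.157, West 2.330.
Rounding to the nearest integer gives 5, 5, 6, 5, 2 = 23 seats, so the divisor must be adjusted.
With modified divisor 122: modified quotas East 5.557, Lowland 5.410, Coastal 6.459, Central 5.443, West 2.459.
Rounding to the nearest integer: East 6, Lowland 5, Coastal 6, Central 5, West 2 (total 24).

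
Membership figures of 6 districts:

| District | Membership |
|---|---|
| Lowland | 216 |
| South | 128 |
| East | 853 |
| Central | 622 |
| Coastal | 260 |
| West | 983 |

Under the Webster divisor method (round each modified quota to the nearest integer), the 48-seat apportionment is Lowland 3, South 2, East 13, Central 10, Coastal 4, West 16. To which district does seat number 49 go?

East

Priority for the next seat is population ÷ (current seats + 0.5).
Priorities: Lowland 61.714, South 51.200, East 63.185, Central 59.238, Coastal 57.778, West 59.576.
Highest priority: East.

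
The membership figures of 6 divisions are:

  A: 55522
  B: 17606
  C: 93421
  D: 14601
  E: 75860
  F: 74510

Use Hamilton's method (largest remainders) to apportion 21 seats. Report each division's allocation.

A: 3; B: 1; C: 6; D: 1; E: 5; F: 5

Total 331520; standard divisor 331520/21 ≈ 15786.667.
Standard quotas: A 3.5170, B 1.1152, C 5.9177, D 0.9249, E 4.8053, F 4.7198.
Lower quotas: A 3, B 1, C 5, D 0, E 4, F 4 (sum 17, leaving 4 seats).
Remainders in descending order: D 0.9249, C 0.9177, E 0.8053, F 0.7198, A 0.5170, B 0.1152.
Largest remainders: D, C, E, F receive the extra seats.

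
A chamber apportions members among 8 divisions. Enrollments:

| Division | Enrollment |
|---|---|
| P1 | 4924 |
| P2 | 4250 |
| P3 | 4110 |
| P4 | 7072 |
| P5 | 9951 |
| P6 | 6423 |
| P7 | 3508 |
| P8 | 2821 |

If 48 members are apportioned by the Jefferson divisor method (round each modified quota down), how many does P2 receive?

Standard divisor 43059/48 ≈ 897.062; standard quotas: P1 5.489, P2 4.738, P3 4.582, P4 7.884, P5 11.093, P6 7.160, P7 3.911, P8 3.145.
Rounding down gives 5, 4, 4, 7, 11, 7, 3, 3 = 44 seats, so the divisor must be adjusted.
With modified divisor 826: modified quotas P1 5.961, P2 5.145, P3 4.976, P4 8.562, P5 12.047, P6 7.776, P7 4.247, P8 3.415.
Rounding down: P1 5, P2 5, P3 4, P4 8, P5 12, P6 7, P7 4, P8 3 (total 48).
P2 receives 5.

5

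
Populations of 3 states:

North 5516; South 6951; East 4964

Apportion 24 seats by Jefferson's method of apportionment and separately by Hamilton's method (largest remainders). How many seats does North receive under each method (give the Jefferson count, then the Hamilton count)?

Jefferson: North 7, South 10, East 7.
Hamilton: North 8, South 9, East 7.
North gets 7 under Jefferson and 8 under Hamilton.

7 and 8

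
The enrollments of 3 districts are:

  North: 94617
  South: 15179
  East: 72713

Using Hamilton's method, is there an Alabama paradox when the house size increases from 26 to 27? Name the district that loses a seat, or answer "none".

At 26 seats: North 14, South 2, East 10.
At 27 seats: North 14, South 2, East 11.
No district's allocation decreased.

none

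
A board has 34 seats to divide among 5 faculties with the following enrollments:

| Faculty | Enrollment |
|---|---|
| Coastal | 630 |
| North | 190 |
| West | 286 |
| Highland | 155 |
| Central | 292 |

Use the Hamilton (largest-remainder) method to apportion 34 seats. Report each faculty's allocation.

Total 1553; standard divisor 1553/34 ≈ 45.676.
Standard quotas: Coastal 13.793, North 4.160, West 6.261, Highland 3.393, Central 6.393.
Lower quotas: Coastal 13, North 4, West 6, Highland 3, Central 6 (sum 32, leaving 2 seats).
Remainders in descending order: Coastal 0.793, Highland 0.393, Central 0.393, West 0.261, North 0.160.
Largest remainders: Coastal, Highland receive the extra seats.

Coastal=14, North=4, West=6, Highland=4, Central=6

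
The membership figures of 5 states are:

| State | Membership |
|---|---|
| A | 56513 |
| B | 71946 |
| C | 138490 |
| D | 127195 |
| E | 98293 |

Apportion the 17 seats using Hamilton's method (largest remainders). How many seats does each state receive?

A=2, B=3, C=5, D=4, E=3

Total 492437; standard divisor 492437/17 ≈ 28966.882.
Standard quotas: A 1.9510, B 2.4837, C 4.7810, D 4.3910, E 3.3933.
Lower quotas: A 1, B 2, C 4, D 4, E 3 (sum 14, leaving 3 seats).
Remainders in descending order: A 0.9510, C 0.7810, B 0.4837, E 0.3933, D 0.3910.
Largest remainders: A, C, B receive the extra seats.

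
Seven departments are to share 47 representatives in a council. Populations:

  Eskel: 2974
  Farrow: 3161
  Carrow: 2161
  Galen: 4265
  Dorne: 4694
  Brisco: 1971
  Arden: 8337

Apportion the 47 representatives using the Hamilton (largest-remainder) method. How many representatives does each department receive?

Total 27563; standard divisor 27563/47 ≈ 586.447.
Standard quotas: Eskel 5.0712, Farrow 5.3901, Carrow 3.6849, Galen 7.2726, Dorne 8.0041, Brisco 3.3609, Arden 14.2161.
Lower quotas: Eskel 5, Farrow 5, Carrow 3, Galen 7, Dorne 8, Brisco 3, Arden 14 (sum 45, leaving 2 seats).
Remainders in descending order: Carrow 0.6849, Farrow 0.3901, Brisco 0.3609, Galen 0.2726, Arden 0.2161, Eskel 0.0712, Dorne 0.0041.
Largest remainders: Carrow, Farrow receive the extra seats.

Eskel=5, Farrow=6, Carrow=4, Galen=7, Dorne=8, Brisco=3, Arden=14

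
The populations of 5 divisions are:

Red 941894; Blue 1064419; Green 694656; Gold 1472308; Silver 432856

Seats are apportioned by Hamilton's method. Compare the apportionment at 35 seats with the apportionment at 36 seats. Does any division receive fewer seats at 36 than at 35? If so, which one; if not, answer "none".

Silver

At 35 seats: Red 7, Blue 8, Green 5, Gold 11, Silver 4.
At 36 seats: Red 7, Blue 8, Green 6, Gold 12, Silver 3.
Silver drops from 4 to 3.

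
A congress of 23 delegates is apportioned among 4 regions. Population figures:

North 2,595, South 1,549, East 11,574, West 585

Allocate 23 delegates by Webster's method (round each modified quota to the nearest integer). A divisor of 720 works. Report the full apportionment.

North 4, South 2, East 16, West 1

With modified divisor 720: modified quotas North 3.604, South 2.151, East 16.075, West 0.812.
Rounding to the nearest integer: North 4, South 2, East 16, West 1 (total 23).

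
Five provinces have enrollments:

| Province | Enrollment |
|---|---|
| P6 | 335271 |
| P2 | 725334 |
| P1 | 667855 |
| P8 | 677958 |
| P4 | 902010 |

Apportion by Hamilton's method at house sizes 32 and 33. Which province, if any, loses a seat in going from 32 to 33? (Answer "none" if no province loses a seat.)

At 32 seats: P6 3, P2 7, P1 6, P8 7, P4 9.
At 33 seats: P6 3, P2 7, P1 7, P8 7, P4 9.
No province's allocation decreased.

none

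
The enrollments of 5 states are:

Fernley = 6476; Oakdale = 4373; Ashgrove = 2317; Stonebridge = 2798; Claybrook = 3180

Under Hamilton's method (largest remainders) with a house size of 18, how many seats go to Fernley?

Total 19144; standard divisor 19144/18 ≈ 1063.556.
Standard quotas: Fernley 6.0890, Oakdale 4.1117, Ashgrove 2.1785, Stonebridge 2.6308, Claybrook 2.9900.
Lower quotas: Fernley 6, Oakdale 4, Ashgrove 2, Stonebridge 2, Claybrook 2 (sum 16, leaving 2 seats).
Remainders in descending order: Claybrook 0.9900, Stonebridge 0.6308, Ashgrove 0.1785, Oakdale 0.1117, Fernley 0.0890.
Largest remainders: Claybrook, Stonebridge receive the extra seats.
Fernley receives 6.

6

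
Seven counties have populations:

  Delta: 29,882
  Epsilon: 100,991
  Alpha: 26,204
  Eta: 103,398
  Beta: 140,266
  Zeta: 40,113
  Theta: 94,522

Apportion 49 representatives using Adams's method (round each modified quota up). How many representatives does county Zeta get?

Standard divisor 535376/49 ≈ 10926.041; standard quotas: Delta 2.735, Epsilon 9.243, Alpha 2.398, Eta 9.463, Beta 12.838, Zeta 3.671, Theta 8.651.
Rounding up gives 3, 10, 3, 10, 13, 4, 9 = 52 seats, so the divisor must be adjusted.
With modified divisor 11750: modified quotas Delta 2.543, Epsilon 8.595, Alpha 2.230, Eta 8.800, Beta 11.938, Zeta 3.414, Theta 8.044.
Rounding up: Delta 3, Epsilon 9, Alpha 3, Eta 9, Beta 12, Zeta 4, Theta 9 (total 49).
Zeta receives 4.

4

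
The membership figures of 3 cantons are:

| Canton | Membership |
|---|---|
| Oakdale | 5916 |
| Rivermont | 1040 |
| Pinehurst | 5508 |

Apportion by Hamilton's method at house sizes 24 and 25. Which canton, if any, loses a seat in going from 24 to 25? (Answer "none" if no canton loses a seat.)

none

At 24 seats: Oakdale 11, Rivermont 2, Pinehurst 11.
At 25 seats: Oakdale 12, Rivermont 2, Pinehurst 11.
No canton's allocation decreased.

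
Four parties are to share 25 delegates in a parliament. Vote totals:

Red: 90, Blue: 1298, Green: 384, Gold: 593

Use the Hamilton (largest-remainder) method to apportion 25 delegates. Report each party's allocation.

Red=1; Blue=14; Green=4; Gold=6

The standard divisor is 2365/25 ≈ 94.6.
Standard quotas: Red 0.951, Blue 13.721, Green 4.059, Gold 6.268.
Lower quotas: Red 0, Blue 13, Green 4, Gold 6 (sum 23, leaving 2 seats).
Remainders in descending order: Red 0.951, Blue 0.721, Gold 0.268, Green 0.059.
The surplus seats go to Red, Blue.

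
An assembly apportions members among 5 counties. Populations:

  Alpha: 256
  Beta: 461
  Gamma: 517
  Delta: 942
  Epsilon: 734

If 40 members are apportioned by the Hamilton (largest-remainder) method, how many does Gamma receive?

The standard divisor is 2910/40 ≈ 72.75.
Standard quotas: Alpha 3.519, Beta 6.337, Gamma 7.107, Delta 12.948, Epsilon 10.089.
Lower quotas: Alpha 3, Beta 6, Gamma 7, Delta 12, Epsilon 10 (sum 38, leaving 2 seats).
Remainders in descending order: Delta 0.948, Alpha 0.519, Beta 0.337, Gamma 0.107, Epsilon 0.089.
The surplus seats go to Delta, Alpha.
Gamma receives 7.

7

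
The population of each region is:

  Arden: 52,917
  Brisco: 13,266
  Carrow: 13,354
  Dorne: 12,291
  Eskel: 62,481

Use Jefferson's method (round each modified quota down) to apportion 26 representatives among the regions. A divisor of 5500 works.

Arden 9; Brisco 2; Carrow 2; Dorne 2; Eskel 11

With modified divisor 5500: modified quotas Arden 9.621, Brisco 2.412, Carrow 2.428, Dorne 2.235, Eskel 11.360.
Rounding down: Arden 9, Brisco 2, Carrow 2, Dorne 2, Eskel 11 (total 26).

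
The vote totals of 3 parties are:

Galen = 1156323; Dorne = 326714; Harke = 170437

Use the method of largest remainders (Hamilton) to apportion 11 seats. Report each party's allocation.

Galen: 8; Dorne: 2; Harke: 1

The standard divisor is 1653474/11 ≈ 150315.818.
Standard quotas: Galen 7.6926, Dorne 2.1735, Harke 1.1339.
Lower quotas: Galen 7, Dorne 2, Harke 1 (sum 10, leaving 1 seat).
Remainders in descending order: Galen 0.6926, Dorne 0.1735, Harke 0.1339.
Largest remainder: Galen receives the extra seat.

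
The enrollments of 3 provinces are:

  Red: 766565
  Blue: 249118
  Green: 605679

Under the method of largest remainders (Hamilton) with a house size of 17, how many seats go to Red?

8

The standard divisor is 1621362/17 ≈ 95374.235.
Standard quotas: Red 8.0374, Blue 2.6120, Green 6.3506.
Lower quotas: Red 8, Blue 2, Green 6 (sum 16, leaving 1 seat).
Remainders in descending order: Blue 0.6120, Green 0.3506, Red 0.0374.
The surplus seat goes to Blue.
Red receives 8.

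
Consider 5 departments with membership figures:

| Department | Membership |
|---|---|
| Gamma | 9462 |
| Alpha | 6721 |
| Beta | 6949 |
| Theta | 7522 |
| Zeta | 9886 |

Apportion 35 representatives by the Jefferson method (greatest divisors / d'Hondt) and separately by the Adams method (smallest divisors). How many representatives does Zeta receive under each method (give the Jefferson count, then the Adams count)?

9 and 8

Jefferson: Gamma 8, Alpha 6, Beta 6, Theta 6, Zeta 9.
Adams: Gamma 8, Alpha 6, Beta 6, Theta 7, Zeta 8.
Zeta gets 9 under Jefferson and 8 under Adams.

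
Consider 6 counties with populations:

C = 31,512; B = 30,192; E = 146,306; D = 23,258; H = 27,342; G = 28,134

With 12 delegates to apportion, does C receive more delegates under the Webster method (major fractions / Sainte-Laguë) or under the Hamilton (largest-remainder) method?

Webster: C 1, B 1, E 7, D 1, H 1, G 1.
Hamilton: C 2, B 1, E 6, D 1, H 1, G 1.
C gets 1 under Webster and 2 under Hamilton.

Hamilton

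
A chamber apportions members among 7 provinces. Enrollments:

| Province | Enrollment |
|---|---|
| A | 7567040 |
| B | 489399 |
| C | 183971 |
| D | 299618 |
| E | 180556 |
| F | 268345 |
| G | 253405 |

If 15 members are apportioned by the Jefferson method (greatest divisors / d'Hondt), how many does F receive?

Standard divisor 9242334/15 ≈ 616155.6; standard quotas: A 12.281, B 0.794, C 0.299, D 0.486, E 0.293, F 0.436, G 0.411.
Rounding down gives 12, 0, 0, 0, 0, 0, 0 = 12 seats, so the divisor must be adjusted.
With modified divisor 499948: modified quotas A 15.136, B 0.979, C 0.368, D 0.599, E 0.361, F 0.537, G 0.507.
Rounding down: A 15, B 0, C 0, D 0, E 0, F 0, G 0 (total 15).
F receives 0.

0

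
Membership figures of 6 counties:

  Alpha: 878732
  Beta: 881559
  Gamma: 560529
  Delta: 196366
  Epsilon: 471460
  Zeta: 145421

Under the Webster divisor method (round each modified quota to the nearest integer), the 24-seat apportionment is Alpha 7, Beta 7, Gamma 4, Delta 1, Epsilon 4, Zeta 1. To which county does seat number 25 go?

Delta

Priority for the next seat is population ÷ (current seats + 0.5).
Priorities: Alpha 117164.267, Beta 117541.200, Gamma 124562.000, Delta 130910.667, Epsilon 104768.889, Zeta 96947.333.
Highest priority: Delta.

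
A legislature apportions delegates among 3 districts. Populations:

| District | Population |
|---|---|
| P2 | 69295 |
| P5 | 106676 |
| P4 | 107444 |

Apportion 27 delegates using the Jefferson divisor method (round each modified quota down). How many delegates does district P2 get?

Standard divisor 283415/27 ≈ 10496.852; standard quotas: P2 6.602, P5 10.163, P4 10.236.
Rounding down gives 6, 10, 10 = 26 seats, so the divisor must be adjusted.
With modified divisor 9800: modified quotas P2 7.071, P5 10.885, P4 10.964.
Rounding down: P2 7, P5 10, P4 10 (total 27).
P2 receives 7.

7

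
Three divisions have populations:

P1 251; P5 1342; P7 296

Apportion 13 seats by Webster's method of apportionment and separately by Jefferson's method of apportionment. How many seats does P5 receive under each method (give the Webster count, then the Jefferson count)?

Webster: P1 2, P5 9, P7 2.
Jefferson: P1 1, P5 10, P7 2.
P5 gets 9 under Webster and 10 under Jefferson.

9 and 10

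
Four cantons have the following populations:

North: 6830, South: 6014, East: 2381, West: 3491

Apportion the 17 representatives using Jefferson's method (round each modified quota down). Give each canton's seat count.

Standard divisor 18716/17 ≈ 1100.941; standard quotas: North 6.204, South 5.463, East 2.163, West 3.171.
Rounding down gives 6, 5, 2, 3 = 16 seats, so the divisor must be adjusted.
With modified divisor 990: modified quotas North 6.899, South 6.075, East 2.405, West 3.526.
Rounding down: North 6, South 6, East 2, West 3 (total 17).

North=6, South=6, East=2, West=3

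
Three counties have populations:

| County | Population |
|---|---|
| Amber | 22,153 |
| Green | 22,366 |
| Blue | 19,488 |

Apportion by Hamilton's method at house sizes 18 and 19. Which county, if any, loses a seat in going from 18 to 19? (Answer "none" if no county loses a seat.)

At 18 seats: Amber 6, Green 6, Blue 6.
At 19 seats: Amber 6, Green 7, Blue 6.
No county's allocation decreased.

none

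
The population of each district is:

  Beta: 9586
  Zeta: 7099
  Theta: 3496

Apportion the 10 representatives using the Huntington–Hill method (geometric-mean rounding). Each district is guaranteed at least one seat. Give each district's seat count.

Beta=5, Zeta=3, Theta=2

With divisor 2096: modified quotas Beta 4.573, Zeta 3.387, Theta 1.668.
Geometric-mean thresholds: Beta √(4·5)=4.472, Zeta √(3·4)=3.464, Theta √(1·2)=1.414.
Each quota rounded against its threshold gives Beta 5, Zeta 3, Theta 2 (total 10).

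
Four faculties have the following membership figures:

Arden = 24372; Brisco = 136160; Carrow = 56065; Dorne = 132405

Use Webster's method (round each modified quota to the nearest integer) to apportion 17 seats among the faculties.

Standard divisor 349002/17 ≈ 20529.529; standard quotas: Arden 1.187, Brisco 6.632, Carrow 2.731, Dorne 6.449.
Rounding to the nearest integer gives Arden 1, Brisco 7, Carrow 3, Dorne 6 — total 17, matching the house size, so no adjustment is needed.

Arden 1; Brisco 7; Carrow 3; Dorne 6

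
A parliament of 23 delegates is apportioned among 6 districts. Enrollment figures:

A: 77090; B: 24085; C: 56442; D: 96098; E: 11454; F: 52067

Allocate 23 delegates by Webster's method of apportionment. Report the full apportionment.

A 5, B 2, C 4, D 7, E 1, F 4

Standard divisor 317236/23 ≈ 13792.87; standard quotas: A 5.589, B 1.746, C 4.092, D 6.967, E 0.830, F 3.775.
Rounding to the nearest integer gives 6, 2, 4, 7, 1, 4 = 24 seats, so the divisor must be adjusted.
With modified divisor 14400: modified quotas A 5.353, B 1.673, C 3.920, D 6.673, E 0.795, F 3.616.
Rounding to the nearest integer: A 5, B 2, C 4, D 7, E 1, F 4 (total 23).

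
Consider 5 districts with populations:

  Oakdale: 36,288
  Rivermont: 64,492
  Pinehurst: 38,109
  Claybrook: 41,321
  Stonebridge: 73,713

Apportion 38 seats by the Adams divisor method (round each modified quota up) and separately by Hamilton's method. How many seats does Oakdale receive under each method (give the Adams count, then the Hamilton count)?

6 and 5

Adams: Oakdale 6, Rivermont 9, Pinehurst 6, Claybrook 6, Stonebridge 11.
Hamilton: Oakdale 5, Rivermont 10, Pinehurst 6, Claybrook 6, Stonebridge 11.
Oakdale gets 6 under Adams and 5 under Hamilton.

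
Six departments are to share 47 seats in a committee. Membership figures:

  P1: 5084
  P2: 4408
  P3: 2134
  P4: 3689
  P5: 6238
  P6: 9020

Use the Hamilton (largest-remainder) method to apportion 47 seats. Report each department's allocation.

P1 8, P2 7, P3 3, P4 6, P5 9, P6 14

Total 30573; standard divisor 30573/47 ≈ 650.489.
Standard quotas: P1 7.8157, P2 6.7764, P3 3.2806, P4 5.6711, P5 9.5897, P6 13.8665.
Lower quotas: P1 7, P2 6, P3 3, P4 5, P5 9, P6 13 (sum 43, leaving 4 seats).
Remainders in descending order: P6 0.8665, P1 0.8157, P2 0.7764, P4 0.6711, P5 0.5897, P3 0.2806.
Largest remainders: P6, P1, P2, P4 receive the extra seats.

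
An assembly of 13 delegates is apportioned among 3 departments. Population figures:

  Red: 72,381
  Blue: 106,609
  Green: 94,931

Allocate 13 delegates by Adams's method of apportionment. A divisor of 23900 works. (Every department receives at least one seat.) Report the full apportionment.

Red 4, Blue 5, Green 4

With modified divisor 23900: modified quotas Red 3.028, Blue 4.461, Green 3.972.
Rounding up: Red 4, Blue 5, Green 4 (total 13).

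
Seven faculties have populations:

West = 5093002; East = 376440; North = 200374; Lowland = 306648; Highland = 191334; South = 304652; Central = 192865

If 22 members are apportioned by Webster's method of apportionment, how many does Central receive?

1

Standard divisor 6665315/22 ≈ 302968.864; standard quotas: West 16.810, East 1.243, North 0.661, Lowland 1.012, Highland 0.632, South 1.006, Central 0.637.
Rounding to the nearest integer gives 17, 1, 1, 1, 1, 1, 1 = 23 seats, so the divisor must be adjusted.
With modified divisor 318600: modified quotas West 15.986, East 1.182, North 0.629, Lowland 0.962, Highland 0.601, South 0.956, Central 0.605.
Rounding to the nearest integer: West 16, East 1, North 1, Lowland 1, Highland 1, South 1, Central 1 (total 22).
Central receives 1.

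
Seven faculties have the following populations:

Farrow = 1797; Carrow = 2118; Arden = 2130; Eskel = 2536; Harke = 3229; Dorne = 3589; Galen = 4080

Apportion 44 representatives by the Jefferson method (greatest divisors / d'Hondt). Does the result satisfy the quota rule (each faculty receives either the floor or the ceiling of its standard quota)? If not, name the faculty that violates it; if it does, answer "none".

none

Standard quotas: Farrow 4.059, Carrow 4.784, Arden 4.811, Eskel 5.728, Harke 7.294, Dorne 8.107, Galen 9.216.
Jefferson allocation: Farrow 4, Carrow 5, Arden 5, Eskel 6, Harke 7, Dorne 8, Galen 9.
Every allocation lies between the lower and upper quota.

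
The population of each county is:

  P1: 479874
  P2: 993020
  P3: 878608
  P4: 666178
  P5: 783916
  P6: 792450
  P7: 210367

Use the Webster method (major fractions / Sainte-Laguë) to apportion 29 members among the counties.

P1 3, P2 6, P3 5, P4 4, P5 5, P6 5, P7 1

Standard divisor 4804413/29 ≈ 165669.414; standard quotas: P1 2.897, P2 5.994, P3 5.303, P4 4.021, P5 4.732, P6 4.783, P7 1.270.
Rounding to the nearest integer gives P1 3, P2 6, P3 5, P4 4, P5 5, P6 5, P7 1 — total 29, matching the house size, so no adjustment is needed.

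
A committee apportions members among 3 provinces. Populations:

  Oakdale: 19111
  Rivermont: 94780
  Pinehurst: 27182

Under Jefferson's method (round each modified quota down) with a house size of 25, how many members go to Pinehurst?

5

Standard divisor 141073/25 ≈ 5642.92; standard quotas: Oakdale 3.387, Rivermont 16.796, Pinehurst 4.817.
Rounding down gives 3, 16, 4 = 23 seats, so the divisor must be adjusted.
With modified divisor 5400: modified quotas Oakdale 3.539, Rivermont 17.552, Pinehurst 5.034.
Rounding down: Oakdale 3, Rivermont 17, Pinehurst 5 (total 25).
Pinehurst receives 5.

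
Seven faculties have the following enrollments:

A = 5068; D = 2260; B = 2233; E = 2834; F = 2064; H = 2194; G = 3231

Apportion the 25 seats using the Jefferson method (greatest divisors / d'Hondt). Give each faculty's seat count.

Standard divisor 19884/25 ≈ 795.36; standard quotas: A 6.372, D 2.841, B 2.808, E 3.563, F 2.595, H 2.758, G 4.062.
Rounding down gives 6, 2, 2, 3, 2, 2, 4 = 21 seats, so the divisor must be adjusted.
With modified divisor 720: modified quotas A 7.039, D 3.139, B 3.101, E 3.936, F 2.867, H 3.047, G 4.487.
Rounding down: A 7, D 3, B 3, E 3, F 2, H 3, G 4 (total 25).

A=7; D=3; B=3; E=3; F=2; H=3; G=4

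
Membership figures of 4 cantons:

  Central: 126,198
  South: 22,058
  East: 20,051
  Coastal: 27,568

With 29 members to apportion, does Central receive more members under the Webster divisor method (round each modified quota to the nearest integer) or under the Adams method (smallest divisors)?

Webster

Webster: Central 19, South 3, East 3, Coastal 4.
Adams: Central 18, South 4, East 3, Coastal 4.
Central gets 19 under Webster and 18 under Adams.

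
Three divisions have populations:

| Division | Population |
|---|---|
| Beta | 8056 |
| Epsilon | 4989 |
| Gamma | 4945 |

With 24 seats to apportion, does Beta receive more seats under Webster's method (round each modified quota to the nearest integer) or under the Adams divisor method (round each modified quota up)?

Webster

Webster: Beta 11, Epsilon 7, Gamma 6.
Adams: Beta 10, Epsilon 7, Gamma 7.
Beta gets 11 under Webster and 10 under Adams.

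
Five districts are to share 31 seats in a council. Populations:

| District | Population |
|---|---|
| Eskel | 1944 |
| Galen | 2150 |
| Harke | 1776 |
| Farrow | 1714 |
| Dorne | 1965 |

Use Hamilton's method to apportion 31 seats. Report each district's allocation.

Eskel 6, Galen 7, Harke 6, Farrow 6, Dorne 6

Total 9549; standard divisor 9549/31 ≈ 308.032.
Standard quotas: Eskel 6.311, Galen 6.980, Harke 5.766, Farrow 5.564, Dorne 6.379.
Lower quotas: Eskel 6, Galen 6, Harke 5, Farrow 5, Dorne 6 (sum 28, leaving 3 seats).
Remainders in descending order: Galen 0.980, Harke 0.766, Farrow 0.564, Dorne 0.379, Eskel 0.311.
Largest remainders: Galen, Harke, Farrow receive the extra seats.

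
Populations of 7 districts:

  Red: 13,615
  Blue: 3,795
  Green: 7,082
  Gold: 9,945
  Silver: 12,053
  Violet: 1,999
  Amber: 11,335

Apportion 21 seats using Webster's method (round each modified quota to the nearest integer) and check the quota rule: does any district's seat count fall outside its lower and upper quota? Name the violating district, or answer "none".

Standard quotas: Red 4.779, Blue 1.332, Green 2.486, Gold 3.491, Silver 4.231, Violet 0.702, Amber 3.979.
Webster allocation: Red 5, Blue 1, Green 2, Gold 4, Silver 4, Violet 1, Amber 4.
Every allocation lies between the lower and upper quota.

none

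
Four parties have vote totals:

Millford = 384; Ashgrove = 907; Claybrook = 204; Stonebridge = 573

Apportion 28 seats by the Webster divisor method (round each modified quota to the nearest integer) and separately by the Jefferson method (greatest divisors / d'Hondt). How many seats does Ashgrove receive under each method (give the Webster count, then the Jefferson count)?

Webster: Millford 5, Ashgrove 12, Claybrook 3, Stonebridge 8.
Jefferson: Millford 5, Ashgrove 13, Claybrook 2, Stonebridge 8.
Ashgrove gets 12 under Webster and 13 under Jefferson.

12 and 13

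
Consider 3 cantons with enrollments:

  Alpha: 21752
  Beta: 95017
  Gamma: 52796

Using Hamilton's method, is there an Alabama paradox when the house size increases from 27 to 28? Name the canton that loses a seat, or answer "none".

Alpha

At 27 seats: Alpha 4, Beta 15, Gamma 8.
At 28 seats: Alpha 3, Beta 16, Gamma 9.
Alpha drops from 4 to 3.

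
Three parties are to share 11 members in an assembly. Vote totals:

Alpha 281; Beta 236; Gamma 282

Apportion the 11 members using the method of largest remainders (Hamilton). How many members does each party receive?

Alpha 4; Beta 3; Gamma 4

The standard divisor is 799/11 ≈ 72.636.
Standard quotas: Alpha 3.869, Beta 3.249, Gamma 3.882.
Lower quotas: Alpha 3, Beta 3, Gamma 3 (sum 9, leaving 2 seats).
Remainders in descending order: Gamma 0.882, Alpha 0.869, Beta 0.249.
Largest remainders: Gamma, Alpha receive the extra seats.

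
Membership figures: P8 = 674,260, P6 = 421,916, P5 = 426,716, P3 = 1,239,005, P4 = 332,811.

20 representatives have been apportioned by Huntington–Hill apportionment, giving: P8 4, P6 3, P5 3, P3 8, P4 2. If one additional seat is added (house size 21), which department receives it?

Priority for the next seat is population ÷ (√(s·(s+1))).
Priorities: P8 150769.119, P6 121796.658, P5 123182.299, P3 146018.140, P4 135869.522.
Highest priority: P8.

P8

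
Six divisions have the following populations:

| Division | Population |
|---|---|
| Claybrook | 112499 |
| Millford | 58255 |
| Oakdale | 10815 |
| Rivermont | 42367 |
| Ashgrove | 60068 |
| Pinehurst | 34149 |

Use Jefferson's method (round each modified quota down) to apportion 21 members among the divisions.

Claybrook=8; Millford=4; Oakdale=0; Rivermont=3; Ashgrove=4; Pinehurst=2

Standard divisor 318153/21 ≈ 15150.143; standard quotas: Claybrook 7.426, Millford 3.845, Oakdale 0.714, Rivermont 2.796, Ashgrove 3.965, Pinehurst 2.254.
Rounding down gives 7, 3, 0, 2, 3, 2 = 17 seats, so the divisor must be adjusted.
With modified divisor 13300: modified quotas Claybrook 8.459, Millford 4.380, Oakdale 0.813, Rivermont 3.185, Ashgrove 4.516, Pinehurst 2.568.
Rounding down: Claybrook 8, Millford 4, Oakdale 0, Rivermont 3, Ashgrove 4, Pinehurst 2 (total 21).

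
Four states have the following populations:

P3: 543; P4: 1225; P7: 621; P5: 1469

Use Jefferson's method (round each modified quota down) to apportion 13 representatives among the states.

Standard divisor 3858/13 ≈ 296.769; standard quotas: P3 1.830, P4 4.128, P7 2.093, P5 4.950.
Rounding down gives 1, 4, 2, 4 = 11 seats, so the divisor must be adjusted.
With modified divisor 260: modified quotas P3 2.088, P4 4.712, P7 2.388, P5 5.650.
Rounding down: P3 2, P4 4, P7 2, P5 5 (total 13).

P3: 2, P4: 4, P7: 2, P5: 5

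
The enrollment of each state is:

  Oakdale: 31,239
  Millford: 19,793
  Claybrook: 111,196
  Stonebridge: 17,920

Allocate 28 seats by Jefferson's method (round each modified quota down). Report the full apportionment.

Oakdale=5; Millford=3; Claybrook=18; Stonebridge=2

Standard divisor 180148/28 ≈ 6433.857; standard quotas: Oakdale 4.855, Millford 3.076, Claybrook 17.283, Stonebridge 2.785.
Rounding down gives 4, 3, 17, 2 = 26 seats, so the divisor must be adjusted.
With modified divisor 6100: modified quotas Oakdale 5.121, Millford 3.245, Claybrook 18.229, Stonebridge 2.938.
Rounding down: Oakdale 5, Millford 3, Claybrook 18, Stonebridge 2 (total 28).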